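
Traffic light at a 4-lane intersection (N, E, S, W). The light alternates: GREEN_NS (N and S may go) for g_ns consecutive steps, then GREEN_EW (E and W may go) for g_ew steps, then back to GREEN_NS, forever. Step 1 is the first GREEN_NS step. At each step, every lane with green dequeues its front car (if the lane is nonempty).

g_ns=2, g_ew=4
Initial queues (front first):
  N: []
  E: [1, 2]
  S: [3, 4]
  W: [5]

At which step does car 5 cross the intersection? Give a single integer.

Step 1 [NS]: N:empty,E:wait,S:car3-GO,W:wait | queues: N=0 E=2 S=1 W=1
Step 2 [NS]: N:empty,E:wait,S:car4-GO,W:wait | queues: N=0 E=2 S=0 W=1
Step 3 [EW]: N:wait,E:car1-GO,S:wait,W:car5-GO | queues: N=0 E=1 S=0 W=0
Step 4 [EW]: N:wait,E:car2-GO,S:wait,W:empty | queues: N=0 E=0 S=0 W=0
Car 5 crosses at step 3

3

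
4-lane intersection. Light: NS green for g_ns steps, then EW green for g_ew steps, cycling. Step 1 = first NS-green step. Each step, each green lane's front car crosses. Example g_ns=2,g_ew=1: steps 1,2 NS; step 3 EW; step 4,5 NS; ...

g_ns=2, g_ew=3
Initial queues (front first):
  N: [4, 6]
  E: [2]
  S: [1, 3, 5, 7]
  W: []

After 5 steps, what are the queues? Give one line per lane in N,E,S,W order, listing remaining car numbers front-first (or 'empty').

Step 1 [NS]: N:car4-GO,E:wait,S:car1-GO,W:wait | queues: N=1 E=1 S=3 W=0
Step 2 [NS]: N:car6-GO,E:wait,S:car3-GO,W:wait | queues: N=0 E=1 S=2 W=0
Step 3 [EW]: N:wait,E:car2-GO,S:wait,W:empty | queues: N=0 E=0 S=2 W=0
Step 4 [EW]: N:wait,E:empty,S:wait,W:empty | queues: N=0 E=0 S=2 W=0
Step 5 [EW]: N:wait,E:empty,S:wait,W:empty | queues: N=0 E=0 S=2 W=0

N: empty
E: empty
S: 5 7
W: empty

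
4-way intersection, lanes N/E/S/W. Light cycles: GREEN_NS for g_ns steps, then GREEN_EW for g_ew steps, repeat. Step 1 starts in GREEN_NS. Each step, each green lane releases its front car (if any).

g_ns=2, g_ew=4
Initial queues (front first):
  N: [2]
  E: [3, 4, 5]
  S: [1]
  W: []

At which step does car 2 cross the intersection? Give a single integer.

Step 1 [NS]: N:car2-GO,E:wait,S:car1-GO,W:wait | queues: N=0 E=3 S=0 W=0
Step 2 [NS]: N:empty,E:wait,S:empty,W:wait | queues: N=0 E=3 S=0 W=0
Step 3 [EW]: N:wait,E:car3-GO,S:wait,W:empty | queues: N=0 E=2 S=0 W=0
Step 4 [EW]: N:wait,E:car4-GO,S:wait,W:empty | queues: N=0 E=1 S=0 W=0
Step 5 [EW]: N:wait,E:car5-GO,S:wait,W:empty | queues: N=0 E=0 S=0 W=0
Car 2 crosses at step 1

1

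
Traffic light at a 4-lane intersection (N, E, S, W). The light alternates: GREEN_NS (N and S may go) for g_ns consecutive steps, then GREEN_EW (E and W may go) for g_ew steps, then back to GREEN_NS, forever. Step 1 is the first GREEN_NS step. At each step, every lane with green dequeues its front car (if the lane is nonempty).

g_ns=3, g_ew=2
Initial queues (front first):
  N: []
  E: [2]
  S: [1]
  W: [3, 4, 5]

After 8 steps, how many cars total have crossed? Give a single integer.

Step 1 [NS]: N:empty,E:wait,S:car1-GO,W:wait | queues: N=0 E=1 S=0 W=3
Step 2 [NS]: N:empty,E:wait,S:empty,W:wait | queues: N=0 E=1 S=0 W=3
Step 3 [NS]: N:empty,E:wait,S:empty,W:wait | queues: N=0 E=1 S=0 W=3
Step 4 [EW]: N:wait,E:car2-GO,S:wait,W:car3-GO | queues: N=0 E=0 S=0 W=2
Step 5 [EW]: N:wait,E:empty,S:wait,W:car4-GO | queues: N=0 E=0 S=0 W=1
Step 6 [NS]: N:empty,E:wait,S:empty,W:wait | queues: N=0 E=0 S=0 W=1
Step 7 [NS]: N:empty,E:wait,S:empty,W:wait | queues: N=0 E=0 S=0 W=1
Step 8 [NS]: N:empty,E:wait,S:empty,W:wait | queues: N=0 E=0 S=0 W=1
Cars crossed by step 8: 4

Answer: 4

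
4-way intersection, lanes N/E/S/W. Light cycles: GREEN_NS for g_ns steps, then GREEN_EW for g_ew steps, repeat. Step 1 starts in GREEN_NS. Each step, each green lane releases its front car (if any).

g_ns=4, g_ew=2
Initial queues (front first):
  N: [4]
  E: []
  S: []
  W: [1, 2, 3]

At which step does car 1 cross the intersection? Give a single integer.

Step 1 [NS]: N:car4-GO,E:wait,S:empty,W:wait | queues: N=0 E=0 S=0 W=3
Step 2 [NS]: N:empty,E:wait,S:empty,W:wait | queues: N=0 E=0 S=0 W=3
Step 3 [NS]: N:empty,E:wait,S:empty,W:wait | queues: N=0 E=0 S=0 W=3
Step 4 [NS]: N:empty,E:wait,S:empty,W:wait | queues: N=0 E=0 S=0 W=3
Step 5 [EW]: N:wait,E:empty,S:wait,W:car1-GO | queues: N=0 E=0 S=0 W=2
Step 6 [EW]: N:wait,E:empty,S:wait,W:car2-GO | queues: N=0 E=0 S=0 W=1
Step 7 [NS]: N:empty,E:wait,S:empty,W:wait | queues: N=0 E=0 S=0 W=1
Step 8 [NS]: N:empty,E:wait,S:empty,W:wait | queues: N=0 E=0 S=0 W=1
Step 9 [NS]: N:empty,E:wait,S:empty,W:wait | queues: N=0 E=0 S=0 W=1
Step 10 [NS]: N:empty,E:wait,S:empty,W:wait | queues: N=0 E=0 S=0 W=1
Step 11 [EW]: N:wait,E:empty,S:wait,W:car3-GO | queues: N=0 E=0 S=0 W=0
Car 1 crosses at step 5

5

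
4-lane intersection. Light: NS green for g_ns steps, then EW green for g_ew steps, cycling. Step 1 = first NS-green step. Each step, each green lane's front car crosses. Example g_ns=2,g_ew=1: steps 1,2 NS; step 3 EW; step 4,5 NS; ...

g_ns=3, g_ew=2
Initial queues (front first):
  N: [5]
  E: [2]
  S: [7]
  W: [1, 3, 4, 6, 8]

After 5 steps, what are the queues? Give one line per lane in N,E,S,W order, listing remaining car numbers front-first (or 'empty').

Step 1 [NS]: N:car5-GO,E:wait,S:car7-GO,W:wait | queues: N=0 E=1 S=0 W=5
Step 2 [NS]: N:empty,E:wait,S:empty,W:wait | queues: N=0 E=1 S=0 W=5
Step 3 [NS]: N:empty,E:wait,S:empty,W:wait | queues: N=0 E=1 S=0 W=5
Step 4 [EW]: N:wait,E:car2-GO,S:wait,W:car1-GO | queues: N=0 E=0 S=0 W=4
Step 5 [EW]: N:wait,E:empty,S:wait,W:car3-GO | queues: N=0 E=0 S=0 W=3

N: empty
E: empty
S: empty
W: 4 6 8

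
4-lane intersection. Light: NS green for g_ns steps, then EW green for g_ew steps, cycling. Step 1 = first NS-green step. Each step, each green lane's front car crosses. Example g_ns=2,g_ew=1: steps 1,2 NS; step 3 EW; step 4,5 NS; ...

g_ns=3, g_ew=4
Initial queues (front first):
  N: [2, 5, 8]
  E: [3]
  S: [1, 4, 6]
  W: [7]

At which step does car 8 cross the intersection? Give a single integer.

Step 1 [NS]: N:car2-GO,E:wait,S:car1-GO,W:wait | queues: N=2 E=1 S=2 W=1
Step 2 [NS]: N:car5-GO,E:wait,S:car4-GO,W:wait | queues: N=1 E=1 S=1 W=1
Step 3 [NS]: N:car8-GO,E:wait,S:car6-GO,W:wait | queues: N=0 E=1 S=0 W=1
Step 4 [EW]: N:wait,E:car3-GO,S:wait,W:car7-GO | queues: N=0 E=0 S=0 W=0
Car 8 crosses at step 3

3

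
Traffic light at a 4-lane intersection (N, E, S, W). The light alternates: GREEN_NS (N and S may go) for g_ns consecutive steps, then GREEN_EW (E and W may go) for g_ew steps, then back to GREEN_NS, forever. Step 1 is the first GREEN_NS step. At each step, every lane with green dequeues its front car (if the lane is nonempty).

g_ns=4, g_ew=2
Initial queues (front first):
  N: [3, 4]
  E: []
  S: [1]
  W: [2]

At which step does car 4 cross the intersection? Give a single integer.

Step 1 [NS]: N:car3-GO,E:wait,S:car1-GO,W:wait | queues: N=1 E=0 S=0 W=1
Step 2 [NS]: N:car4-GO,E:wait,S:empty,W:wait | queues: N=0 E=0 S=0 W=1
Step 3 [NS]: N:empty,E:wait,S:empty,W:wait | queues: N=0 E=0 S=0 W=1
Step 4 [NS]: N:empty,E:wait,S:empty,W:wait | queues: N=0 E=0 S=0 W=1
Step 5 [EW]: N:wait,E:empty,S:wait,W:car2-GO | queues: N=0 E=0 S=0 W=0
Car 4 crosses at step 2

2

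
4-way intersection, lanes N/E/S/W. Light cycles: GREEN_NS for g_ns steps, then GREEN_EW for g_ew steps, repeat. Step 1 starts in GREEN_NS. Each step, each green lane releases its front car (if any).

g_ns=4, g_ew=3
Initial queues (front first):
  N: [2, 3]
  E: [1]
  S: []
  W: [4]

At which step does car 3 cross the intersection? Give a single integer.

Step 1 [NS]: N:car2-GO,E:wait,S:empty,W:wait | queues: N=1 E=1 S=0 W=1
Step 2 [NS]: N:car3-GO,E:wait,S:empty,W:wait | queues: N=0 E=1 S=0 W=1
Step 3 [NS]: N:empty,E:wait,S:empty,W:wait | queues: N=0 E=1 S=0 W=1
Step 4 [NS]: N:empty,E:wait,S:empty,W:wait | queues: N=0 E=1 S=0 W=1
Step 5 [EW]: N:wait,E:car1-GO,S:wait,W:car4-GO | queues: N=0 E=0 S=0 W=0
Car 3 crosses at step 2

2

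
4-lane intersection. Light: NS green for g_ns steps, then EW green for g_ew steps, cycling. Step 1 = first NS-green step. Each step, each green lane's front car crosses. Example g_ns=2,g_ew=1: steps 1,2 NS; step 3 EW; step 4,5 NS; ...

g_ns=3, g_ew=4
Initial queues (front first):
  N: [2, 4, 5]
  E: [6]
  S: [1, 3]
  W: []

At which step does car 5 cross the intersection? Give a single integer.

Step 1 [NS]: N:car2-GO,E:wait,S:car1-GO,W:wait | queues: N=2 E=1 S=1 W=0
Step 2 [NS]: N:car4-GO,E:wait,S:car3-GO,W:wait | queues: N=1 E=1 S=0 W=0
Step 3 [NS]: N:car5-GO,E:wait,S:empty,W:wait | queues: N=0 E=1 S=0 W=0
Step 4 [EW]: N:wait,E:car6-GO,S:wait,W:empty | queues: N=0 E=0 S=0 W=0
Car 5 crosses at step 3

3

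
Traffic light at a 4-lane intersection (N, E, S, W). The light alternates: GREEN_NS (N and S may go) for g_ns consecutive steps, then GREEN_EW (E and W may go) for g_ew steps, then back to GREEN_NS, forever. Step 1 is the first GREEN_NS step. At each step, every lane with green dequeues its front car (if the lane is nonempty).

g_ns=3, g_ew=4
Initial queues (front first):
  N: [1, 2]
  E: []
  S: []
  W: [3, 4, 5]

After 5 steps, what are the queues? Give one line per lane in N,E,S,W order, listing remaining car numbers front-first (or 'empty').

Step 1 [NS]: N:car1-GO,E:wait,S:empty,W:wait | queues: N=1 E=0 S=0 W=3
Step 2 [NS]: N:car2-GO,E:wait,S:empty,W:wait | queues: N=0 E=0 S=0 W=3
Step 3 [NS]: N:empty,E:wait,S:empty,W:wait | queues: N=0 E=0 S=0 W=3
Step 4 [EW]: N:wait,E:empty,S:wait,W:car3-GO | queues: N=0 E=0 S=0 W=2
Step 5 [EW]: N:wait,E:empty,S:wait,W:car4-GO | queues: N=0 E=0 S=0 W=1

N: empty
E: empty
S: empty
W: 5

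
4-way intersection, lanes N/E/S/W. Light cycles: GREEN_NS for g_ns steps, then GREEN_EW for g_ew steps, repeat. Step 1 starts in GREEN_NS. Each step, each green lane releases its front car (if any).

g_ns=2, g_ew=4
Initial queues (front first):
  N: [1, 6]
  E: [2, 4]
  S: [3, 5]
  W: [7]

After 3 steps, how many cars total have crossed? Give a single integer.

Answer: 6

Derivation:
Step 1 [NS]: N:car1-GO,E:wait,S:car3-GO,W:wait | queues: N=1 E=2 S=1 W=1
Step 2 [NS]: N:car6-GO,E:wait,S:car5-GO,W:wait | queues: N=0 E=2 S=0 W=1
Step 3 [EW]: N:wait,E:car2-GO,S:wait,W:car7-GO | queues: N=0 E=1 S=0 W=0
Cars crossed by step 3: 6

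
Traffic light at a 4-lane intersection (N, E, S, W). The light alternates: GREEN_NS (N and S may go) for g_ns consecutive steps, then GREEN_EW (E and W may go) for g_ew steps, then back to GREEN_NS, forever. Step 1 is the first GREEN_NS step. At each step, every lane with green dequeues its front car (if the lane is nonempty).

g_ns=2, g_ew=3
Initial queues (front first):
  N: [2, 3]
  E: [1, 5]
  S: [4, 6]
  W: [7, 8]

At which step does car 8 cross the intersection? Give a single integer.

Step 1 [NS]: N:car2-GO,E:wait,S:car4-GO,W:wait | queues: N=1 E=2 S=1 W=2
Step 2 [NS]: N:car3-GO,E:wait,S:car6-GO,W:wait | queues: N=0 E=2 S=0 W=2
Step 3 [EW]: N:wait,E:car1-GO,S:wait,W:car7-GO | queues: N=0 E=1 S=0 W=1
Step 4 [EW]: N:wait,E:car5-GO,S:wait,W:car8-GO | queues: N=0 E=0 S=0 W=0
Car 8 crosses at step 4

4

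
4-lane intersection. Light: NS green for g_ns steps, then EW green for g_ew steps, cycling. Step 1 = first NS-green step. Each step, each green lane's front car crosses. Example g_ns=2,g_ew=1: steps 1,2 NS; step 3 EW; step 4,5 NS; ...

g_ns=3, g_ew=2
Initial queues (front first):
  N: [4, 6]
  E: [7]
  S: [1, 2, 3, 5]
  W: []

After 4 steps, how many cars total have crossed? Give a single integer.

Answer: 6

Derivation:
Step 1 [NS]: N:car4-GO,E:wait,S:car1-GO,W:wait | queues: N=1 E=1 S=3 W=0
Step 2 [NS]: N:car6-GO,E:wait,S:car2-GO,W:wait | queues: N=0 E=1 S=2 W=0
Step 3 [NS]: N:empty,E:wait,S:car3-GO,W:wait | queues: N=0 E=1 S=1 W=0
Step 4 [EW]: N:wait,E:car7-GO,S:wait,W:empty | queues: N=0 E=0 S=1 W=0
Cars crossed by step 4: 6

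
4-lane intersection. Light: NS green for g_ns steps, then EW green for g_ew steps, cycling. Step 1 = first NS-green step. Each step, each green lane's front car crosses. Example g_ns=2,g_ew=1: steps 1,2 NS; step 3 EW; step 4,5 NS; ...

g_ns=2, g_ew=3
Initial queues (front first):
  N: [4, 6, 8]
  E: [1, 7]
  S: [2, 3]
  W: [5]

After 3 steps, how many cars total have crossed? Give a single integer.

Answer: 6

Derivation:
Step 1 [NS]: N:car4-GO,E:wait,S:car2-GO,W:wait | queues: N=2 E=2 S=1 W=1
Step 2 [NS]: N:car6-GO,E:wait,S:car3-GO,W:wait | queues: N=1 E=2 S=0 W=1
Step 3 [EW]: N:wait,E:car1-GO,S:wait,W:car5-GO | queues: N=1 E=1 S=0 W=0
Cars crossed by step 3: 6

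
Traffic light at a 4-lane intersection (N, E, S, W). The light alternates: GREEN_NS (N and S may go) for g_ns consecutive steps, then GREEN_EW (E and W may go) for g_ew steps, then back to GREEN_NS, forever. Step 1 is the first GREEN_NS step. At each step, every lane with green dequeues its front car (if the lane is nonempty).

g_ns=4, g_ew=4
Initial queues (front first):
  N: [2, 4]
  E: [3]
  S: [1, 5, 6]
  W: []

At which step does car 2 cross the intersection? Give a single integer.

Step 1 [NS]: N:car2-GO,E:wait,S:car1-GO,W:wait | queues: N=1 E=1 S=2 W=0
Step 2 [NS]: N:car4-GO,E:wait,S:car5-GO,W:wait | queues: N=0 E=1 S=1 W=0
Step 3 [NS]: N:empty,E:wait,S:car6-GO,W:wait | queues: N=0 E=1 S=0 W=0
Step 4 [NS]: N:empty,E:wait,S:empty,W:wait | queues: N=0 E=1 S=0 W=0
Step 5 [EW]: N:wait,E:car3-GO,S:wait,W:empty | queues: N=0 E=0 S=0 W=0
Car 2 crosses at step 1

1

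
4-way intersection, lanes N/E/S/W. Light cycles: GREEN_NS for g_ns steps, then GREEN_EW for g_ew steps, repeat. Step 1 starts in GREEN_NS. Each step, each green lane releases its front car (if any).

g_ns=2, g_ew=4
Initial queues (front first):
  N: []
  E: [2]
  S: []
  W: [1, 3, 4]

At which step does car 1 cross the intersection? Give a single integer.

Step 1 [NS]: N:empty,E:wait,S:empty,W:wait | queues: N=0 E=1 S=0 W=3
Step 2 [NS]: N:empty,E:wait,S:empty,W:wait | queues: N=0 E=1 S=0 W=3
Step 3 [EW]: N:wait,E:car2-GO,S:wait,W:car1-GO | queues: N=0 E=0 S=0 W=2
Step 4 [EW]: N:wait,E:empty,S:wait,W:car3-GO | queues: N=0 E=0 S=0 W=1
Step 5 [EW]: N:wait,E:empty,S:wait,W:car4-GO | queues: N=0 E=0 S=0 W=0
Car 1 crosses at step 3

3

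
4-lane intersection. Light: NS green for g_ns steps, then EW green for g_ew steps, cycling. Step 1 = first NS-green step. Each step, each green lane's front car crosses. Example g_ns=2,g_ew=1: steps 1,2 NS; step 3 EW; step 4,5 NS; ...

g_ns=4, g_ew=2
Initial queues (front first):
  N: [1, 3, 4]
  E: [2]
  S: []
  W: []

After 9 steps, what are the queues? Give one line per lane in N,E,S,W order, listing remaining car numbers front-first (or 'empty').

Step 1 [NS]: N:car1-GO,E:wait,S:empty,W:wait | queues: N=2 E=1 S=0 W=0
Step 2 [NS]: N:car3-GO,E:wait,S:empty,W:wait | queues: N=1 E=1 S=0 W=0
Step 3 [NS]: N:car4-GO,E:wait,S:empty,W:wait | queues: N=0 E=1 S=0 W=0
Step 4 [NS]: N:empty,E:wait,S:empty,W:wait | queues: N=0 E=1 S=0 W=0
Step 5 [EW]: N:wait,E:car2-GO,S:wait,W:empty | queues: N=0 E=0 S=0 W=0

N: empty
E: empty
S: empty
W: empty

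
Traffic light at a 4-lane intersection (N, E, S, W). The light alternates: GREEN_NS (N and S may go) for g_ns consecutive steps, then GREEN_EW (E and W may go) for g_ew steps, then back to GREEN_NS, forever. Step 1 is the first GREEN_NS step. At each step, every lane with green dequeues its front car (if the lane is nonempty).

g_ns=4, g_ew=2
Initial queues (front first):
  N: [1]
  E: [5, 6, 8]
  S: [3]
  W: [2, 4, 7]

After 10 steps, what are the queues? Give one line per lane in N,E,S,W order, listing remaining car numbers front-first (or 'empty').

Step 1 [NS]: N:car1-GO,E:wait,S:car3-GO,W:wait | queues: N=0 E=3 S=0 W=3
Step 2 [NS]: N:empty,E:wait,S:empty,W:wait | queues: N=0 E=3 S=0 W=3
Step 3 [NS]: N:empty,E:wait,S:empty,W:wait | queues: N=0 E=3 S=0 W=3
Step 4 [NS]: N:empty,E:wait,S:empty,W:wait | queues: N=0 E=3 S=0 W=3
Step 5 [EW]: N:wait,E:car5-GO,S:wait,W:car2-GO | queues: N=0 E=2 S=0 W=2
Step 6 [EW]: N:wait,E:car6-GO,S:wait,W:car4-GO | queues: N=0 E=1 S=0 W=1
Step 7 [NS]: N:empty,E:wait,S:empty,W:wait | queues: N=0 E=1 S=0 W=1
Step 8 [NS]: N:empty,E:wait,S:empty,W:wait | queues: N=0 E=1 S=0 W=1
Step 9 [NS]: N:empty,E:wait,S:empty,W:wait | queues: N=0 E=1 S=0 W=1
Step 10 [NS]: N:empty,E:wait,S:empty,W:wait | queues: N=0 E=1 S=0 W=1

N: empty
E: 8
S: empty
W: 7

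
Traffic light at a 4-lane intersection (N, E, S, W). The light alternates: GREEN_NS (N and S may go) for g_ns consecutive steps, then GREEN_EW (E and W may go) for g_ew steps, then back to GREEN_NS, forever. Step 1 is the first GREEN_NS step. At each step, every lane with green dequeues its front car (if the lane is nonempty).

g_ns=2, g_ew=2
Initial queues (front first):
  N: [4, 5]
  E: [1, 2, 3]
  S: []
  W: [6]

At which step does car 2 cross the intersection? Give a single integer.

Step 1 [NS]: N:car4-GO,E:wait,S:empty,W:wait | queues: N=1 E=3 S=0 W=1
Step 2 [NS]: N:car5-GO,E:wait,S:empty,W:wait | queues: N=0 E=3 S=0 W=1
Step 3 [EW]: N:wait,E:car1-GO,S:wait,W:car6-GO | queues: N=0 E=2 S=0 W=0
Step 4 [EW]: N:wait,E:car2-GO,S:wait,W:empty | queues: N=0 E=1 S=0 W=0
Step 5 [NS]: N:empty,E:wait,S:empty,W:wait | queues: N=0 E=1 S=0 W=0
Step 6 [NS]: N:empty,E:wait,S:empty,W:wait | queues: N=0 E=1 S=0 W=0
Step 7 [EW]: N:wait,E:car3-GO,S:wait,W:empty | queues: N=0 E=0 S=0 W=0
Car 2 crosses at step 4

4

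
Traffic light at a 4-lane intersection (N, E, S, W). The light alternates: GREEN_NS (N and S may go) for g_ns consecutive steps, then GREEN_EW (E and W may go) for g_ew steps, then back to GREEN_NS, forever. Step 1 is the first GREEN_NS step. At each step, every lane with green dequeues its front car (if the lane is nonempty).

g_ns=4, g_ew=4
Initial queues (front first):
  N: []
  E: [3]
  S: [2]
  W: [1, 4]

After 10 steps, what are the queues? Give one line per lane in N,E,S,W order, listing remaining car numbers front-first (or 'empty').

Step 1 [NS]: N:empty,E:wait,S:car2-GO,W:wait | queues: N=0 E=1 S=0 W=2
Step 2 [NS]: N:empty,E:wait,S:empty,W:wait | queues: N=0 E=1 S=0 W=2
Step 3 [NS]: N:empty,E:wait,S:empty,W:wait | queues: N=0 E=1 S=0 W=2
Step 4 [NS]: N:empty,E:wait,S:empty,W:wait | queues: N=0 E=1 S=0 W=2
Step 5 [EW]: N:wait,E:car3-GO,S:wait,W:car1-GO | queues: N=0 E=0 S=0 W=1
Step 6 [EW]: N:wait,E:empty,S:wait,W:car4-GO | queues: N=0 E=0 S=0 W=0

N: empty
E: empty
S: empty
W: empty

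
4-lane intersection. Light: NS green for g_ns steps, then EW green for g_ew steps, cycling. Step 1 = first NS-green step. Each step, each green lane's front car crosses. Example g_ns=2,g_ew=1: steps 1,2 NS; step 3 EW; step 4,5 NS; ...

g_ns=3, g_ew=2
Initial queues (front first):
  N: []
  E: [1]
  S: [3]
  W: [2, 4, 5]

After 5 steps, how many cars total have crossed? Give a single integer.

Step 1 [NS]: N:empty,E:wait,S:car3-GO,W:wait | queues: N=0 E=1 S=0 W=3
Step 2 [NS]: N:empty,E:wait,S:empty,W:wait | queues: N=0 E=1 S=0 W=3
Step 3 [NS]: N:empty,E:wait,S:empty,W:wait | queues: N=0 E=1 S=0 W=3
Step 4 [EW]: N:wait,E:car1-GO,S:wait,W:car2-GO | queues: N=0 E=0 S=0 W=2
Step 5 [EW]: N:wait,E:empty,S:wait,W:car4-GO | queues: N=0 E=0 S=0 W=1
Cars crossed by step 5: 4

Answer: 4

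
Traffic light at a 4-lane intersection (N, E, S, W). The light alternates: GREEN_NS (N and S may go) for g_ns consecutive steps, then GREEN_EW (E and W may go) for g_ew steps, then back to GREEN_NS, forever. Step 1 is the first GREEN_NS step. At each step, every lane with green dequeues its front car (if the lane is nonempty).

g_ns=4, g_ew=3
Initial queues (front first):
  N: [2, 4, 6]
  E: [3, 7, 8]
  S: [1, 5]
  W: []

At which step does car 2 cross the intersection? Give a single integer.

Step 1 [NS]: N:car2-GO,E:wait,S:car1-GO,W:wait | queues: N=2 E=3 S=1 W=0
Step 2 [NS]: N:car4-GO,E:wait,S:car5-GO,W:wait | queues: N=1 E=3 S=0 W=0
Step 3 [NS]: N:car6-GO,E:wait,S:empty,W:wait | queues: N=0 E=3 S=0 W=0
Step 4 [NS]: N:empty,E:wait,S:empty,W:wait | queues: N=0 E=3 S=0 W=0
Step 5 [EW]: N:wait,E:car3-GO,S:wait,W:empty | queues: N=0 E=2 S=0 W=0
Step 6 [EW]: N:wait,E:car7-GO,S:wait,W:empty | queues: N=0 E=1 S=0 W=0
Step 7 [EW]: N:wait,E:car8-GO,S:wait,W:empty | queues: N=0 E=0 S=0 W=0
Car 2 crosses at step 1

1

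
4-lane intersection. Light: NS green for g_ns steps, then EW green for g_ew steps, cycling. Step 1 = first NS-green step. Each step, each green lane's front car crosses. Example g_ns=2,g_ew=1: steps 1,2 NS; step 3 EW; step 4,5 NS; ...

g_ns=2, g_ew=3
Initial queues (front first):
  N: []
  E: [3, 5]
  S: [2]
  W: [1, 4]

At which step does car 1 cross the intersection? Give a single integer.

Step 1 [NS]: N:empty,E:wait,S:car2-GO,W:wait | queues: N=0 E=2 S=0 W=2
Step 2 [NS]: N:empty,E:wait,S:empty,W:wait | queues: N=0 E=2 S=0 W=2
Step 3 [EW]: N:wait,E:car3-GO,S:wait,W:car1-GO | queues: N=0 E=1 S=0 W=1
Step 4 [EW]: N:wait,E:car5-GO,S:wait,W:car4-GO | queues: N=0 E=0 S=0 W=0
Car 1 crosses at step 3

3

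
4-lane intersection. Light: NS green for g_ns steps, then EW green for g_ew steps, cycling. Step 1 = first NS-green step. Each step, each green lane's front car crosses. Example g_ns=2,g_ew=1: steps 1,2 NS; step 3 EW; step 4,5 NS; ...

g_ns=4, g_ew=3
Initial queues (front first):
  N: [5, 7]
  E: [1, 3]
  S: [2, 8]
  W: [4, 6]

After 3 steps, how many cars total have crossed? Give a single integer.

Answer: 4

Derivation:
Step 1 [NS]: N:car5-GO,E:wait,S:car2-GO,W:wait | queues: N=1 E=2 S=1 W=2
Step 2 [NS]: N:car7-GO,E:wait,S:car8-GO,W:wait | queues: N=0 E=2 S=0 W=2
Step 3 [NS]: N:empty,E:wait,S:empty,W:wait | queues: N=0 E=2 S=0 W=2
Cars crossed by step 3: 4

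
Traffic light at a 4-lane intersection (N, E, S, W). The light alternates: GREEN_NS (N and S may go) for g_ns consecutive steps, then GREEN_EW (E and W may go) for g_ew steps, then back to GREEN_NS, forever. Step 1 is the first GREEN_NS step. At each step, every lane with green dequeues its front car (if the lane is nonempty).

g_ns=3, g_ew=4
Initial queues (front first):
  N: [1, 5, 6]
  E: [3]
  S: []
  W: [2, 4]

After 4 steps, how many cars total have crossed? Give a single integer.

Answer: 5

Derivation:
Step 1 [NS]: N:car1-GO,E:wait,S:empty,W:wait | queues: N=2 E=1 S=0 W=2
Step 2 [NS]: N:car5-GO,E:wait,S:empty,W:wait | queues: N=1 E=1 S=0 W=2
Step 3 [NS]: N:car6-GO,E:wait,S:empty,W:wait | queues: N=0 E=1 S=0 W=2
Step 4 [EW]: N:wait,E:car3-GO,S:wait,W:car2-GO | queues: N=0 E=0 S=0 W=1
Cars crossed by step 4: 5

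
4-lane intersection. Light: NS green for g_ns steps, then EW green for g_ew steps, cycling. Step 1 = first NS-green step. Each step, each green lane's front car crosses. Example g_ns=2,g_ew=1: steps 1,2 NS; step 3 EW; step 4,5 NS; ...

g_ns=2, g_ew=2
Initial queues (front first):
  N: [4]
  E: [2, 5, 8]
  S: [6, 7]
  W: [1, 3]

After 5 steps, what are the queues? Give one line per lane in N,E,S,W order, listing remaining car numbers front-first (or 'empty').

Step 1 [NS]: N:car4-GO,E:wait,S:car6-GO,W:wait | queues: N=0 E=3 S=1 W=2
Step 2 [NS]: N:empty,E:wait,S:car7-GO,W:wait | queues: N=0 E=3 S=0 W=2
Step 3 [EW]: N:wait,E:car2-GO,S:wait,W:car1-GO | queues: N=0 E=2 S=0 W=1
Step 4 [EW]: N:wait,E:car5-GO,S:wait,W:car3-GO | queues: N=0 E=1 S=0 W=0
Step 5 [NS]: N:empty,E:wait,S:empty,W:wait | queues: N=0 E=1 S=0 W=0

N: empty
E: 8
S: empty
W: empty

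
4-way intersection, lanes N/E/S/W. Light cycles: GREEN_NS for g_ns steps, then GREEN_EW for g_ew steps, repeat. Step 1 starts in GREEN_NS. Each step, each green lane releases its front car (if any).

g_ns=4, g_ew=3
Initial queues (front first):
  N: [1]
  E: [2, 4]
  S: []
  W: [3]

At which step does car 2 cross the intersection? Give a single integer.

Step 1 [NS]: N:car1-GO,E:wait,S:empty,W:wait | queues: N=0 E=2 S=0 W=1
Step 2 [NS]: N:empty,E:wait,S:empty,W:wait | queues: N=0 E=2 S=0 W=1
Step 3 [NS]: N:empty,E:wait,S:empty,W:wait | queues: N=0 E=2 S=0 W=1
Step 4 [NS]: N:empty,E:wait,S:empty,W:wait | queues: N=0 E=2 S=0 W=1
Step 5 [EW]: N:wait,E:car2-GO,S:wait,W:car3-GO | queues: N=0 E=1 S=0 W=0
Step 6 [EW]: N:wait,E:car4-GO,S:wait,W:empty | queues: N=0 E=0 S=0 W=0
Car 2 crosses at step 5

5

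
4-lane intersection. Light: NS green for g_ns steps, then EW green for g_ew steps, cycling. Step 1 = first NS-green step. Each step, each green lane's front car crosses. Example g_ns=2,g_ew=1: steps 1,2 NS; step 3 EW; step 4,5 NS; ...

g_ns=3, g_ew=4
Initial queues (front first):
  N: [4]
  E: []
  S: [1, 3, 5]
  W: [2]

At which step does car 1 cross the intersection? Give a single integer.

Step 1 [NS]: N:car4-GO,E:wait,S:car1-GO,W:wait | queues: N=0 E=0 S=2 W=1
Step 2 [NS]: N:empty,E:wait,S:car3-GO,W:wait | queues: N=0 E=0 S=1 W=1
Step 3 [NS]: N:empty,E:wait,S:car5-GO,W:wait | queues: N=0 E=0 S=0 W=1
Step 4 [EW]: N:wait,E:empty,S:wait,W:car2-GO | queues: N=0 E=0 S=0 W=0
Car 1 crosses at step 1

1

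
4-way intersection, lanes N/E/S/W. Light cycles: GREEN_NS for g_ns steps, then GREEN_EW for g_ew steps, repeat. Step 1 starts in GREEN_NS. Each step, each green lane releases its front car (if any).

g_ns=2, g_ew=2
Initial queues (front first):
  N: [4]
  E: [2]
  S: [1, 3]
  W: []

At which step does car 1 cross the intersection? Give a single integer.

Step 1 [NS]: N:car4-GO,E:wait,S:car1-GO,W:wait | queues: N=0 E=1 S=1 W=0
Step 2 [NS]: N:empty,E:wait,S:car3-GO,W:wait | queues: N=0 E=1 S=0 W=0
Step 3 [EW]: N:wait,E:car2-GO,S:wait,W:empty | queues: N=0 E=0 S=0 W=0
Car 1 crosses at step 1

1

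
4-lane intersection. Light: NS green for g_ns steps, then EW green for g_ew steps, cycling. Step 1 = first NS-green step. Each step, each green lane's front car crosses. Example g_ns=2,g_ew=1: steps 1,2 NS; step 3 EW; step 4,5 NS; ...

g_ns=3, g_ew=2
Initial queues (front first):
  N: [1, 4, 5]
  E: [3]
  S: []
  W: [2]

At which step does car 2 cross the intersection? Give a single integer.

Step 1 [NS]: N:car1-GO,E:wait,S:empty,W:wait | queues: N=2 E=1 S=0 W=1
Step 2 [NS]: N:car4-GO,E:wait,S:empty,W:wait | queues: N=1 E=1 S=0 W=1
Step 3 [NS]: N:car5-GO,E:wait,S:empty,W:wait | queues: N=0 E=1 S=0 W=1
Step 4 [EW]: N:wait,E:car3-GO,S:wait,W:car2-GO | queues: N=0 E=0 S=0 W=0
Car 2 crosses at step 4

4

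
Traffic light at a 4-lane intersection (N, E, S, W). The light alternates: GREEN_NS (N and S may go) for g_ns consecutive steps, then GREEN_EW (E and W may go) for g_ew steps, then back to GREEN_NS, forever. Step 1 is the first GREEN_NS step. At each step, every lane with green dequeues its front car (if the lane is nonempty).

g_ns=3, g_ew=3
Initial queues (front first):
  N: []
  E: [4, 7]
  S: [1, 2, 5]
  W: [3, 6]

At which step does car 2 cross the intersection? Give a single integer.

Step 1 [NS]: N:empty,E:wait,S:car1-GO,W:wait | queues: N=0 E=2 S=2 W=2
Step 2 [NS]: N:empty,E:wait,S:car2-GO,W:wait | queues: N=0 E=2 S=1 W=2
Step 3 [NS]: N:empty,E:wait,S:car5-GO,W:wait | queues: N=0 E=2 S=0 W=2
Step 4 [EW]: N:wait,E:car4-GO,S:wait,W:car3-GO | queues: N=0 E=1 S=0 W=1
Step 5 [EW]: N:wait,E:car7-GO,S:wait,W:car6-GO | queues: N=0 E=0 S=0 W=0
Car 2 crosses at step 2

2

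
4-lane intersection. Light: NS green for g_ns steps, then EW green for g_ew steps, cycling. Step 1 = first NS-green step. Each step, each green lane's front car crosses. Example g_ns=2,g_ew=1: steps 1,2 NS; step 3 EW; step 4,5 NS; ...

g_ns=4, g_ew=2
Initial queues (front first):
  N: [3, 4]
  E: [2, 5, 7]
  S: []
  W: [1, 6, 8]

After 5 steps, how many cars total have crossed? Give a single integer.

Step 1 [NS]: N:car3-GO,E:wait,S:empty,W:wait | queues: N=1 E=3 S=0 W=3
Step 2 [NS]: N:car4-GO,E:wait,S:empty,W:wait | queues: N=0 E=3 S=0 W=3
Step 3 [NS]: N:empty,E:wait,S:empty,W:wait | queues: N=0 E=3 S=0 W=3
Step 4 [NS]: N:empty,E:wait,S:empty,W:wait | queues: N=0 E=3 S=0 W=3
Step 5 [EW]: N:wait,E:car2-GO,S:wait,W:car1-GO | queues: N=0 E=2 S=0 W=2
Cars crossed by step 5: 4

Answer: 4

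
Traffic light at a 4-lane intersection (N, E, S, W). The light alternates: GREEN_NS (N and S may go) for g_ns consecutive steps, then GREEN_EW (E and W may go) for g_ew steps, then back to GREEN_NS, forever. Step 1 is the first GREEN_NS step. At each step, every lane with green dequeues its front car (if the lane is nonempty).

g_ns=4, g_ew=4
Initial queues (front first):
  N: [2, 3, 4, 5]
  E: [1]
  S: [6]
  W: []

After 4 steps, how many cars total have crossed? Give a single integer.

Answer: 5

Derivation:
Step 1 [NS]: N:car2-GO,E:wait,S:car6-GO,W:wait | queues: N=3 E=1 S=0 W=0
Step 2 [NS]: N:car3-GO,E:wait,S:empty,W:wait | queues: N=2 E=1 S=0 W=0
Step 3 [NS]: N:car4-GO,E:wait,S:empty,W:wait | queues: N=1 E=1 S=0 W=0
Step 4 [NS]: N:car5-GO,E:wait,S:empty,W:wait | queues: N=0 E=1 S=0 W=0
Cars crossed by step 4: 5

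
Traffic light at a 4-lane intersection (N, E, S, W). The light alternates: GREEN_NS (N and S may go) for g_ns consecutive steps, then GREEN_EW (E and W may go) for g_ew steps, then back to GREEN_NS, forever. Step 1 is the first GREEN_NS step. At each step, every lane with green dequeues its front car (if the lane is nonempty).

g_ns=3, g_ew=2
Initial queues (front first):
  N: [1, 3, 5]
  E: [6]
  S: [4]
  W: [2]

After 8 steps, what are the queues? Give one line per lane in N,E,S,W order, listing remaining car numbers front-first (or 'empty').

Step 1 [NS]: N:car1-GO,E:wait,S:car4-GO,W:wait | queues: N=2 E=1 S=0 W=1
Step 2 [NS]: N:car3-GO,E:wait,S:empty,W:wait | queues: N=1 E=1 S=0 W=1
Step 3 [NS]: N:car5-GO,E:wait,S:empty,W:wait | queues: N=0 E=1 S=0 W=1
Step 4 [EW]: N:wait,E:car6-GO,S:wait,W:car2-GO | queues: N=0 E=0 S=0 W=0

N: empty
E: empty
S: empty
W: empty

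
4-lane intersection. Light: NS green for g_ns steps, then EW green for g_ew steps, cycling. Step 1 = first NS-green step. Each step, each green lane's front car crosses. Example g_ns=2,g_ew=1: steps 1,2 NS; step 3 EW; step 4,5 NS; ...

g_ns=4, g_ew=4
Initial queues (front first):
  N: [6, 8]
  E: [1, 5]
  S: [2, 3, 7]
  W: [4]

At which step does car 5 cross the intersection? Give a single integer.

Step 1 [NS]: N:car6-GO,E:wait,S:car2-GO,W:wait | queues: N=1 E=2 S=2 W=1
Step 2 [NS]: N:car8-GO,E:wait,S:car3-GO,W:wait | queues: N=0 E=2 S=1 W=1
Step 3 [NS]: N:empty,E:wait,S:car7-GO,W:wait | queues: N=0 E=2 S=0 W=1
Step 4 [NS]: N:empty,E:wait,S:empty,W:wait | queues: N=0 E=2 S=0 W=1
Step 5 [EW]: N:wait,E:car1-GO,S:wait,W:car4-GO | queues: N=0 E=1 S=0 W=0
Step 6 [EW]: N:wait,E:car5-GO,S:wait,W:empty | queues: N=0 E=0 S=0 W=0
Car 5 crosses at step 6

6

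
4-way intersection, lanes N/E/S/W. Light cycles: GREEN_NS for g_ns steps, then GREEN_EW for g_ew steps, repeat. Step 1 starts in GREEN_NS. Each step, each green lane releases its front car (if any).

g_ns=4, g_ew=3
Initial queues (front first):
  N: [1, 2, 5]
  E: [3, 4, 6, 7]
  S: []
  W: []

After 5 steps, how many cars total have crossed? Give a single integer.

Answer: 4

Derivation:
Step 1 [NS]: N:car1-GO,E:wait,S:empty,W:wait | queues: N=2 E=4 S=0 W=0
Step 2 [NS]: N:car2-GO,E:wait,S:empty,W:wait | queues: N=1 E=4 S=0 W=0
Step 3 [NS]: N:car5-GO,E:wait,S:empty,W:wait | queues: N=0 E=4 S=0 W=0
Step 4 [NS]: N:empty,E:wait,S:empty,W:wait | queues: N=0 E=4 S=0 W=0
Step 5 [EW]: N:wait,E:car3-GO,S:wait,W:empty | queues: N=0 E=3 S=0 W=0
Cars crossed by step 5: 4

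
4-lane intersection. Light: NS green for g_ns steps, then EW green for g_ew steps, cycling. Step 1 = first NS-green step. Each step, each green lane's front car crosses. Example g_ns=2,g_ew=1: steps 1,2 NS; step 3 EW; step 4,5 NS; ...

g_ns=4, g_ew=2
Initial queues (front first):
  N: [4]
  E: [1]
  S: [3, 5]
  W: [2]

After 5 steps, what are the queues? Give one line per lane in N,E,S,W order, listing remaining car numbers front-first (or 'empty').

Step 1 [NS]: N:car4-GO,E:wait,S:car3-GO,W:wait | queues: N=0 E=1 S=1 W=1
Step 2 [NS]: N:empty,E:wait,S:car5-GO,W:wait | queues: N=0 E=1 S=0 W=1
Step 3 [NS]: N:empty,E:wait,S:empty,W:wait | queues: N=0 E=1 S=0 W=1
Step 4 [NS]: N:empty,E:wait,S:empty,W:wait | queues: N=0 E=1 S=0 W=1
Step 5 [EW]: N:wait,E:car1-GO,S:wait,W:car2-GO | queues: N=0 E=0 S=0 W=0

N: empty
E: empty
S: empty
W: empty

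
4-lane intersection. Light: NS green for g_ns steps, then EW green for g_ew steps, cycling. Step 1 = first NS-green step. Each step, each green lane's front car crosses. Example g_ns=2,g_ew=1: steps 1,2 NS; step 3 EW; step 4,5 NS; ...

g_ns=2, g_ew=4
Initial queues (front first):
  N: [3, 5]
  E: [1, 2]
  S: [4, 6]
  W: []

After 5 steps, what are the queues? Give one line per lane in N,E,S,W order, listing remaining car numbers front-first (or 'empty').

Step 1 [NS]: N:car3-GO,E:wait,S:car4-GO,W:wait | queues: N=1 E=2 S=1 W=0
Step 2 [NS]: N:car5-GO,E:wait,S:car6-GO,W:wait | queues: N=0 E=2 S=0 W=0
Step 3 [EW]: N:wait,E:car1-GO,S:wait,W:empty | queues: N=0 E=1 S=0 W=0
Step 4 [EW]: N:wait,E:car2-GO,S:wait,W:empty | queues: N=0 E=0 S=0 W=0

N: empty
E: empty
S: empty
W: empty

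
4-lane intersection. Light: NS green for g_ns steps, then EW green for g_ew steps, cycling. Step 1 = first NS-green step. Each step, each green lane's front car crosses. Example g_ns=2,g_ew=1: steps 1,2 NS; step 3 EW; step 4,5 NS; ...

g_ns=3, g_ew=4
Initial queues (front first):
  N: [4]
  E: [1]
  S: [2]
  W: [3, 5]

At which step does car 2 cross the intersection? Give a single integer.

Step 1 [NS]: N:car4-GO,E:wait,S:car2-GO,W:wait | queues: N=0 E=1 S=0 W=2
Step 2 [NS]: N:empty,E:wait,S:empty,W:wait | queues: N=0 E=1 S=0 W=2
Step 3 [NS]: N:empty,E:wait,S:empty,W:wait | queues: N=0 E=1 S=0 W=2
Step 4 [EW]: N:wait,E:car1-GO,S:wait,W:car3-GO | queues: N=0 E=0 S=0 W=1
Step 5 [EW]: N:wait,E:empty,S:wait,W:car5-GO | queues: N=0 E=0 S=0 W=0
Car 2 crosses at step 1

1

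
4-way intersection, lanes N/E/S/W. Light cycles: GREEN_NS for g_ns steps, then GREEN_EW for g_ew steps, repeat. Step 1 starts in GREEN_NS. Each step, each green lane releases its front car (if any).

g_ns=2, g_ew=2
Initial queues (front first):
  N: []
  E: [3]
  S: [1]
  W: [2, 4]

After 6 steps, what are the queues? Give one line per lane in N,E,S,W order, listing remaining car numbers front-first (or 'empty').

Step 1 [NS]: N:empty,E:wait,S:car1-GO,W:wait | queues: N=0 E=1 S=0 W=2
Step 2 [NS]: N:empty,E:wait,S:empty,W:wait | queues: N=0 E=1 S=0 W=2
Step 3 [EW]: N:wait,E:car3-GO,S:wait,W:car2-GO | queues: N=0 E=0 S=0 W=1
Step 4 [EW]: N:wait,E:empty,S:wait,W:car4-GO | queues: N=0 E=0 S=0 W=0

N: empty
E: empty
S: empty
W: empty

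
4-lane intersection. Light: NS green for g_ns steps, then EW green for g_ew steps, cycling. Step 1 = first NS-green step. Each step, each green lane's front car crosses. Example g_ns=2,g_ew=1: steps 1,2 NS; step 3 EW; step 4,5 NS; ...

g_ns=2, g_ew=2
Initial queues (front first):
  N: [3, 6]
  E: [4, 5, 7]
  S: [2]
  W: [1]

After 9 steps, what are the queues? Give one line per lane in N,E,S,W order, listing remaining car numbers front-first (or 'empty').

Step 1 [NS]: N:car3-GO,E:wait,S:car2-GO,W:wait | queues: N=1 E=3 S=0 W=1
Step 2 [NS]: N:car6-GO,E:wait,S:empty,W:wait | queues: N=0 E=3 S=0 W=1
Step 3 [EW]: N:wait,E:car4-GO,S:wait,W:car1-GO | queues: N=0 E=2 S=0 W=0
Step 4 [EW]: N:wait,E:car5-GO,S:wait,W:empty | queues: N=0 E=1 S=0 W=0
Step 5 [NS]: N:empty,E:wait,S:empty,W:wait | queues: N=0 E=1 S=0 W=0
Step 6 [NS]: N:empty,E:wait,S:empty,W:wait | queues: N=0 E=1 S=0 W=0
Step 7 [EW]: N:wait,E:car7-GO,S:wait,W:empty | queues: N=0 E=0 S=0 W=0

N: empty
E: empty
S: empty
W: empty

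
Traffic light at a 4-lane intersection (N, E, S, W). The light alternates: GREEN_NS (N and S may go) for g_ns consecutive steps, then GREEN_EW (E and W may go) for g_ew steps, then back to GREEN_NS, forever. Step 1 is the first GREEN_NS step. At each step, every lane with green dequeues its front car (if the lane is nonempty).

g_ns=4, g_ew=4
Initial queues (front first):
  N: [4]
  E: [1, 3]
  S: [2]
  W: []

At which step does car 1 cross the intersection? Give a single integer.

Step 1 [NS]: N:car4-GO,E:wait,S:car2-GO,W:wait | queues: N=0 E=2 S=0 W=0
Step 2 [NS]: N:empty,E:wait,S:empty,W:wait | queues: N=0 E=2 S=0 W=0
Step 3 [NS]: N:empty,E:wait,S:empty,W:wait | queues: N=0 E=2 S=0 W=0
Step 4 [NS]: N:empty,E:wait,S:empty,W:wait | queues: N=0 E=2 S=0 W=0
Step 5 [EW]: N:wait,E:car1-GO,S:wait,W:empty | queues: N=0 E=1 S=0 W=0
Step 6 [EW]: N:wait,E:car3-GO,S:wait,W:empty | queues: N=0 E=0 S=0 W=0
Car 1 crosses at step 5

5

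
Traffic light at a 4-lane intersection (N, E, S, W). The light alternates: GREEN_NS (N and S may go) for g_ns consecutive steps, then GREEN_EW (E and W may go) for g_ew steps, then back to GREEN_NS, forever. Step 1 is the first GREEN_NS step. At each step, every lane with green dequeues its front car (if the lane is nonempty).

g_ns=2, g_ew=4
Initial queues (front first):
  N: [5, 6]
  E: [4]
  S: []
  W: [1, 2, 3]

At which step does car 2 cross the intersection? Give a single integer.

Step 1 [NS]: N:car5-GO,E:wait,S:empty,W:wait | queues: N=1 E=1 S=0 W=3
Step 2 [NS]: N:car6-GO,E:wait,S:empty,W:wait | queues: N=0 E=1 S=0 W=3
Step 3 [EW]: N:wait,E:car4-GO,S:wait,W:car1-GO | queues: N=0 E=0 S=0 W=2
Step 4 [EW]: N:wait,E:empty,S:wait,W:car2-GO | queues: N=0 E=0 S=0 W=1
Step 5 [EW]: N:wait,E:empty,S:wait,W:car3-GO | queues: N=0 E=0 S=0 W=0
Car 2 crosses at step 4

4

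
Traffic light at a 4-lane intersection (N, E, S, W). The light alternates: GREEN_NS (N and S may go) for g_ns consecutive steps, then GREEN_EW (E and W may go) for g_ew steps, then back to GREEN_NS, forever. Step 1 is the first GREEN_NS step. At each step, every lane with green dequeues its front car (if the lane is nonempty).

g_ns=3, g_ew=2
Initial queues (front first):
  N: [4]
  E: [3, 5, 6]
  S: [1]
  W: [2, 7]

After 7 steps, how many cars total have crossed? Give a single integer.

Step 1 [NS]: N:car4-GO,E:wait,S:car1-GO,W:wait | queues: N=0 E=3 S=0 W=2
Step 2 [NS]: N:empty,E:wait,S:empty,W:wait | queues: N=0 E=3 S=0 W=2
Step 3 [NS]: N:empty,E:wait,S:empty,W:wait | queues: N=0 E=3 S=0 W=2
Step 4 [EW]: N:wait,E:car3-GO,S:wait,W:car2-GO | queues: N=0 E=2 S=0 W=1
Step 5 [EW]: N:wait,E:car5-GO,S:wait,W:car7-GO | queues: N=0 E=1 S=0 W=0
Step 6 [NS]: N:empty,E:wait,S:empty,W:wait | queues: N=0 E=1 S=0 W=0
Step 7 [NS]: N:empty,E:wait,S:empty,W:wait | queues: N=0 E=1 S=0 W=0
Cars crossed by step 7: 6

Answer: 6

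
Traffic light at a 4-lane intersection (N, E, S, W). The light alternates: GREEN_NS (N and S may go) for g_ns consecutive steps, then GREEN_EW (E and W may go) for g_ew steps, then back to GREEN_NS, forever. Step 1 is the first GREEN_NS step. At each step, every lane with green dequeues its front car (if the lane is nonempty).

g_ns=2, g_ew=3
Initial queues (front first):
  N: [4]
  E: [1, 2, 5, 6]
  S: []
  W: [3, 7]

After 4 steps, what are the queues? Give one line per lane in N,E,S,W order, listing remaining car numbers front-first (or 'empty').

Step 1 [NS]: N:car4-GO,E:wait,S:empty,W:wait | queues: N=0 E=4 S=0 W=2
Step 2 [NS]: N:empty,E:wait,S:empty,W:wait | queues: N=0 E=4 S=0 W=2
Step 3 [EW]: N:wait,E:car1-GO,S:wait,W:car3-GO | queues: N=0 E=3 S=0 W=1
Step 4 [EW]: N:wait,E:car2-GO,S:wait,W:car7-GO | queues: N=0 E=2 S=0 W=0

N: empty
E: 5 6
S: empty
W: empty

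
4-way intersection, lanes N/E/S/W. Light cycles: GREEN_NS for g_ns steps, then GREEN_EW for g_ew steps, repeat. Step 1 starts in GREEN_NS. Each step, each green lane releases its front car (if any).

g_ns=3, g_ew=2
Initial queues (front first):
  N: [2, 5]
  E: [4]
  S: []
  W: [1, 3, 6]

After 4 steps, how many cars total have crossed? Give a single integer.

Step 1 [NS]: N:car2-GO,E:wait,S:empty,W:wait | queues: N=1 E=1 S=0 W=3
Step 2 [NS]: N:car5-GO,E:wait,S:empty,W:wait | queues: N=0 E=1 S=0 W=3
Step 3 [NS]: N:empty,E:wait,S:empty,W:wait | queues: N=0 E=1 S=0 W=3
Step 4 [EW]: N:wait,E:car4-GO,S:wait,W:car1-GO | queues: N=0 E=0 S=0 W=2
Cars crossed by step 4: 4

Answer: 4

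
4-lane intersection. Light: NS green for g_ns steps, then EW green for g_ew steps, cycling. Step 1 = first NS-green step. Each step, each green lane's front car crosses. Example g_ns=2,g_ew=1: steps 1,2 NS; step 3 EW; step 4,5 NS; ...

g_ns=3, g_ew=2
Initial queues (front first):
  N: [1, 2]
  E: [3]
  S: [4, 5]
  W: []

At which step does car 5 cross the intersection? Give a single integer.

Step 1 [NS]: N:car1-GO,E:wait,S:car4-GO,W:wait | queues: N=1 E=1 S=1 W=0
Step 2 [NS]: N:car2-GO,E:wait,S:car5-GO,W:wait | queues: N=0 E=1 S=0 W=0
Step 3 [NS]: N:empty,E:wait,S:empty,W:wait | queues: N=0 E=1 S=0 W=0
Step 4 [EW]: N:wait,E:car3-GO,S:wait,W:empty | queues: N=0 E=0 S=0 W=0
Car 5 crosses at step 2

2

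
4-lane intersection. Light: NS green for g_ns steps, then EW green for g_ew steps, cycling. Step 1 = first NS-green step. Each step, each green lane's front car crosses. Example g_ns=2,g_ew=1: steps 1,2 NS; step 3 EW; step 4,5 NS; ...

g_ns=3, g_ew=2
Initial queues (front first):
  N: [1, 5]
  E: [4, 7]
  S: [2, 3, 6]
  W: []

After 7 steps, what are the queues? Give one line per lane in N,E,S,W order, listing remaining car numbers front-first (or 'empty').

Step 1 [NS]: N:car1-GO,E:wait,S:car2-GO,W:wait | queues: N=1 E=2 S=2 W=0
Step 2 [NS]: N:car5-GO,E:wait,S:car3-GO,W:wait | queues: N=0 E=2 S=1 W=0
Step 3 [NS]: N:empty,E:wait,S:car6-GO,W:wait | queues: N=0 E=2 S=0 W=0
Step 4 [EW]: N:wait,E:car4-GO,S:wait,W:empty | queues: N=0 E=1 S=0 W=0
Step 5 [EW]: N:wait,E:car7-GO,S:wait,W:empty | queues: N=0 E=0 S=0 W=0

N: empty
E: empty
S: empty
W: empty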